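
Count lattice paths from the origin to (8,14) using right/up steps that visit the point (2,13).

Paths (0,0)->(2,13): C(15,13) = 105.
Paths (2,13)->(8,14): C(7,1) = 7.
By multiplication principle: 105 x 7.

Final answer: 735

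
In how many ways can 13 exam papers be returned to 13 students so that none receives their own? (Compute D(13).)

Derangements satisfy D(n) = (n-1)(D(n-1) + D(n-2)), starting from D(0)=1, D(1)=0.
D(2) = 1 x (0 + 1) = 1
D(3) = 2 x (1 + 0) = 2
D(4) = 3 x (2 + 1) = 9
D(5) = 4 x (9 + 2) = 44
D(6) = 5 x (44 + 9) = 265
D(7) = 6 x (265 + 44) = 1854
D(8) = 7 x (1854 + 265) = 14833
D(9) = 8 x (14833 + 1854) = 133496
D(10) = 9 x (133496 + 14833) = 1334961
D(11) = 10 x (1334961 + 133496) = 14684570
D(12) = 11 x (14684570 + 1334961) = 176214841
D(13) = 12 x (D(12) + D(11)) = 12 x (176214841 + 14684570)

Final answer: D(13) = 2290792932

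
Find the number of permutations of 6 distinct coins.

The number of ways to arrange 6 distinct objects is 6!.

Final answer: 6! = 720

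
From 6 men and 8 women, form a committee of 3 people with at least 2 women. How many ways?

Sum over valid woman counts:
C(8,2)C(6,1) = 168
C(8,3)C(6,0) = 56
Total: 168 + 56.

Final answer: 224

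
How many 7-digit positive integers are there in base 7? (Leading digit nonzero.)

In base 7, the leading digit has 6 choices (1..6); each of the remaining 6 digits has 7 choices.
Total: 6 x 7^6.

Final answer: 705894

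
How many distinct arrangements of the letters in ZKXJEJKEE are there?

Letters (E:3, J:2, K:2, X:1, Z:1). Total letters: 9.
Permutations = 9!/(3! x 2! x 2!).

Final answer: 15120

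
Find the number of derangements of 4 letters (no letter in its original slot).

Use the recurrence D(n) = (n-1)(D(n-1) + D(n-2)) with D(0)=1, D(1)=0.
D(2) = 1 x (0 + 1) = 1
D(3) = 2 x (1 + 0) = 2
D(4) = 3 x (D(3) + D(2)) = 3 x (2 + 1)

Final answer: D(4) = 9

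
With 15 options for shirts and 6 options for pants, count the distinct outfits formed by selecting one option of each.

By the multiplication principle: 15 x 6.

Final answer: 90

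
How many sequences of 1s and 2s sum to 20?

Let f(n) count the ways. The last step is size 1 or 2, so f(n) = f(n-1) + f(n-2) with f(1)=1, f(2)=2.
Iterating the recurrence: f(1)=1, f(2)=2, f(3)=3, f(4)=5, f(5)=8, f(6)=13, f(7)=21, f(8)=34, f(9)=55, f(10)=89, f(11)=144, f(12)=233, f(13)=377, f(14)=610, f(15)=987, f(16)=1597, f(17)=2584, f(18)=4181, f(19)=6765, f(20)=10946.

Final answer: 10946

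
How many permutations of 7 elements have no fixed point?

Derangements satisfy D(n) = (n-1)(D(n-1) + D(n-2)), starting from D(0)=1, D(1)=0.
D(2) = 1 x (0 + 1) = 1
D(3) = 2 x (1 + 0) = 2
D(4) = 3 x (2 + 1) = 9
D(5) = 4 x (9 + 2) = 44
D(6) = 5 x (44 + 9) = 265
D(7) = 6 x (D(6) + D(5)) = 6 x (265 + 44)

Final answer: D(7) = 1854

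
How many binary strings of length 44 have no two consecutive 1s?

Classify by the final bit: ...0 gives a(n-1) strings, ...01 gives a(n-2) strings. Thus a(n) = a(n-1) + a(n-2) with a(1)=2, a(2)=3.
Iterating the recurrence: a(1)=2, a(2)=3, a(3)=5, a(4)=8, a(5)=13, a(6)=21, a(7)=34, a(8)=55, a(9)=89, a(10)=144, a(11)=233, a(12)=377, a(13)=610, a(14)=987, a(15)=1597, a(16)=2584, a(17)=4181, a(18)=6765, a(19)=10946, a(20)=17711, a(21)=28657, a(22)=46368, a(23)=75025, a(24)=121393, a(25)=196418, a(26)=317811, a(27)=514229, a(28)=832040, a(29)=1346269, a(30)=2178309, a(31)=3524578, a(32)=5702887, a(33)=9227465, a(34)=14930352, a(35)=24157817, a(36)=39088169, a(37)=63245986, a(38)=102334155, a(39)=165580141, a(40)=267914296, a(41)=433494437, a(42)=701408733, a(43)=1134903170, a(44)=1836311903.

Final answer: 1836311903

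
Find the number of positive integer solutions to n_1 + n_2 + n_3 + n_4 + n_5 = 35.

Substitute n'_i = n_i - 1 (so n'_i >= 0). Then sum n'_i = 35 - 5 = 30.
Stars and bars: C(30+5-1, 5-1) = C(34,4).

Final answer: C(34,4) = 46376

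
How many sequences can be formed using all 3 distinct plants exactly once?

The number of ways to arrange 3 distinct objects is 3!.

Final answer: 3! = 6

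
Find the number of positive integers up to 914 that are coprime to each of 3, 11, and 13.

|div by 3|=304, |div by 11|=83, |div by 13|=70.
|div by 3&11|=27, |div by 3&13|=23, |div by 11&13|=6, |div by all|=2.
By inclusion-exclusion, divisible by at least one: 304+83+70-27-23-6+2 = 403.
Not divisible by any: 914 - 403.

Final answer: 511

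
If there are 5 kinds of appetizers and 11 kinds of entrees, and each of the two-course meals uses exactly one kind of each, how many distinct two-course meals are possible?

By the multiplication principle: 5 x 11.

Final answer: 55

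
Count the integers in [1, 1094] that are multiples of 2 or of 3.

Multiples of 2: 547. Multiples of 3: 364. Of both (lcm=6): 182.
By inclusion-exclusion: 547 + 364 - 182.

Final answer: 729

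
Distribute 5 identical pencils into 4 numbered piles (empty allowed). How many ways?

Stars and bars: C(n+k-1, k-1) = C(8,3).

Final answer: C(8,3) = 56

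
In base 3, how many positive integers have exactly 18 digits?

These are the integers in [3^17, 3^18), so the count is 3^18 - 3^17 = 2 x 3^17.

Final answer: 258280326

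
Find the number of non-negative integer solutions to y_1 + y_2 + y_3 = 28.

Stars and bars with 28 stars and 2 bars:
C(28+3-1, 3-1) = C(30,2).

Final answer: C(30,2) = 435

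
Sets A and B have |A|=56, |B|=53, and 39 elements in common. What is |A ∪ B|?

|A union B| = |A| + |B| - |A intersect B| = 56 + 53 - 39.

Final answer: 70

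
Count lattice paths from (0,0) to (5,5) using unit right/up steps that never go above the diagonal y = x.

Total monotonic paths to (5,5): C(10,5) = 252.
Reflecting each bad path at its first crossing gives a bijection with paths to (4,6): C(10,6) = 210.
Valid Dyck paths: 252 - 210.
(This is the Catalan number C_{5}.)

Final answer: C_{5} = 42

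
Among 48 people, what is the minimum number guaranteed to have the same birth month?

There are 12 possible values for birth month. With 48 people and 12 categories, by pigeonhole: ceiling(48/12).

Final answer: 4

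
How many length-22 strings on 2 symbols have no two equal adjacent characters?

First character: 2 choices. Each subsequent: 1 choices (must differ from the previous one).
Total: 2 x 1^21.

Final answer: 2 x 1^{21} = 2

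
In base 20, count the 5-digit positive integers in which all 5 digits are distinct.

The leading digit has 19 choices (anything but zero); the next has 19 (anything but the first), then 18, and so on, one fewer each time.
Total: 19 x 19 x 18 x 17 x 16.

Final answer: 1767456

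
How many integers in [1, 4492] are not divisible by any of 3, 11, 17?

|div by 3|=1497, |div by 11|=408, |div by 17|=264.
|div by 3&11|=136, |div by 3&17|=88, |div by 11&17|=24, |div by all|=8.
By inclusion-exclusion, divisible by at least one: 1497+408+264-136-88-24+8 = 1929.
Not divisible by any: 4492 - 1929.

Final answer: 2563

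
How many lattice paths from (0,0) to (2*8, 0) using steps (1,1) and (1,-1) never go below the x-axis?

Total monotonic paths to (8,8): C(16,8) = 12870.
Paths that cross above y=x (reflection bijection): C(16,9) = 11440.
Valid Dyck paths: 12870 - 11440.
(Check: C(16,8) - C(16,9) = C(16,8)/9, the Catalan number C_{8}.)

Final answer: C_{8} = 1430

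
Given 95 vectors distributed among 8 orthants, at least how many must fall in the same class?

By pigeonhole with 95 objects and 8 categories: ceiling(95/8).

Final answer: 12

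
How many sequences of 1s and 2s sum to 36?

Let f(n) count the ways. The last step is size 1 or 2, so f(n) = f(n-1) + f(n-2) with f(1)=1, f(2)=2.
Iterating the recurrence: f(1)=1, f(2)=2, f(3)=3, f(4)=5, f(5)=8, f(6)=13, f(7)=21, f(8)=34, f(9)=55, f(10)=89, f(11)=144, f(12)=233, f(13)=377, f(14)=610, f(15)=987, f(16)=1597, f(17)=2584, f(18)=4181, f(19)=6765, f(20)=10946, f(21)=17711, f(22)=28657, f(23)=46368, f(24)=75025, f(25)=121393, f(26)=196418, f(27)=317811, f(28)=514229, f(29)=832040, f(30)=1346269, f(31)=2178309, f(32)=3524578, f(33)=5702887, f(34)=9227465, f(35)=14930352, f(36)=24157817.

Final answer: 24157817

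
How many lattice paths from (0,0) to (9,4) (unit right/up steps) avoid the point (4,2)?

Total paths to (9,4): C(13,4) = 715.
Paths through (4,2): C(6,2) x C(7,2) = 315.
Avoiding (4,2): 715 - 315.

Final answer: 400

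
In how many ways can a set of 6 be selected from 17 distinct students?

C(17,6) = 17!/(6! x 11!).

Final answer: \binom{17}{6} = 12376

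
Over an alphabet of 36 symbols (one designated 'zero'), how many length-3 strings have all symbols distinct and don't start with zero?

The leading digit has 35 choices (anything but zero); the next has 35 (anything but the first), then 34, and so on, one fewer each time.
Total: 35 x 35 x 34.

Final answer: 41650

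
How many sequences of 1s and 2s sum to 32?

Let f(n) be the number of climbs. Removing the last move (1 or 2 steps) gives f(n) = f(n-1) + f(n-2); base cases f(1)=1, f(2)=2.
Iterating the recurrence: f(1)=1, f(2)=2, f(3)=3, f(4)=5, f(5)=8, f(6)=13, f(7)=21, f(8)=34, f(9)=55, f(10)=89, f(11)=144, f(12)=233, f(13)=377, f(14)=610, f(15)=987, f(16)=1597, f(17)=2584, f(18)=4181, f(19)=6765, f(20)=10946, f(21)=17711, f(22)=28657, f(23)=46368, f(24)=75025, f(25)=121393, f(26)=196418, f(27)=317811, f(28)=514229, f(29)=832040, f(30)=1346269, f(31)=2178309, f(32)=3524578.

Final answer: 3524578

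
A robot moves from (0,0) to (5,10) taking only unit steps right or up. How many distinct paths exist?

Each path has 5 right steps and 10 up steps in some order (15 steps total).
Choose which 10 of the 15 steps are up: C(15,10).

Final answer: C(15,10) = 3003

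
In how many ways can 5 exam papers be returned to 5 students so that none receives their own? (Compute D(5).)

Use the recurrence D(n) = (n-1)(D(n-1) + D(n-2)) with D(0)=1, D(1)=0.
D(2) = 1 x (0 + 1) = 1
D(3) = 2 x (1 + 0) = 2
D(4) = 3 x (2 + 1) = 9
D(5) = 4 x (D(4) + D(3)) = 4 x (9 + 2)

Final answer: D(5) = 44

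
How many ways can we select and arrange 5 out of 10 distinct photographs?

P(10,5) = 10!/(10-5)! = 10!/5!.

Final answer: P(10,5) = 30240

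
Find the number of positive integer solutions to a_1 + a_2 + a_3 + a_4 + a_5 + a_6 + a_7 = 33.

Substitute a'_i = a_i - 1 (so a'_i >= 0). Then sum a'_i = 33 - 7 = 26.
Stars and bars: C(26+7-1, 7-1) = C(32,6).

Final answer: C(32,6) = 906192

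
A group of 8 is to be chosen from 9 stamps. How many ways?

C(9,8) = 9!/(8! x 1!).

Final answer: \binom{9}{8} = 9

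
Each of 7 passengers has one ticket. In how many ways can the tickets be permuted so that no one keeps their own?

D(n) = (n-1)(D(n-1) + D(n-2)), D(0)=1, D(1)=0.
D(2) = 1 x (0 + 1) = 1
D(3) = 2 x (1 + 0) = 2
D(4) = 3 x (2 + 1) = 9
D(5) = 4 x (9 + 2) = 44
D(6) = 5 x (44 + 9) = 265
D(7) = 6 x (D(6) + D(5)) = 6 x (265 + 44)

Final answer: D(7) = 1854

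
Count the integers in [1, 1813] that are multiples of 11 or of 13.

Multiples of 11: 164. Multiples of 13: 139. Of both (lcm=143): 12.
By inclusion-exclusion: 164 + 139 - 12.

Final answer: 291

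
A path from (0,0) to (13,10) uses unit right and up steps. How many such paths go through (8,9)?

Paths (0,0)->(8,9): C(17,9) = 24310.
Paths (8,9)->(13,10): C(6,1) = 6.
By multiplication principle: 24310 x 6.

Final answer: 145860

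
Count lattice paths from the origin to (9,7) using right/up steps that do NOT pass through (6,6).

Total paths to (9,7): C(16,7) = 11440.
Paths through (6,6): C(12,6) x C(4,1) = 3696.
Avoiding (6,6): 11440 - 3696.

Final answer: 7744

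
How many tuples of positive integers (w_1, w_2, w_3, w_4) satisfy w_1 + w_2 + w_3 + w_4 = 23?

Substitute w'_i = w_i - 1 (so w'_i >= 0). Then sum w'_i = 23 - 4 = 19.
Stars and bars: C(19+4-1, 4-1) = C(22,3).

Final answer: C(22,3) = 1540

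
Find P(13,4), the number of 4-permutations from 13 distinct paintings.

P(13,4) = 13!/(13-4)! = 13!/9!.

Final answer: P(13,4) = 17160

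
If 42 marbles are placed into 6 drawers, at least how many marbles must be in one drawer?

By the pigeonhole principle: ceiling(42/6).

Final answer: 7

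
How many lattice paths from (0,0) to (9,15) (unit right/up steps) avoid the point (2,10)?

Total paths to (9,15): C(24,15) = 1307504.
Paths through (2,10): C(12,10) x C(12,5) = 52272.
Avoiding (2,10): 1307504 - 52272.

Final answer: 1255232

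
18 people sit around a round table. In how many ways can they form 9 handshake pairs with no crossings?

This is counted by the nth Catalan number C_n. Here n = 18/2 = 9.
C_n = C(2n,n)/(n+1), so C_{9} = C(18,9)/10 = 48620/10.

Final answer: C_{9} = 4862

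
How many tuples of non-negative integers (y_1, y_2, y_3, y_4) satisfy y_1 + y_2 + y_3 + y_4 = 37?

Stars and bars with 37 stars and 3 bars:
C(37+4-1, 4-1) = C(40,3).

Final answer: C(40,3) = 9880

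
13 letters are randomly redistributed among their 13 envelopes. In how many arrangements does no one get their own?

Derangements satisfy D(n) = (n-1)(D(n-1) + D(n-2)), starting from D(0)=1, D(1)=0.
D(2) = 1 x (0 + 1) = 1
D(3) = 2 x (1 + 0) = 2
D(4) = 3 x (2 + 1) = 9
D(5) = 4 x (9 + 2) = 44
D(6) = 5 x (44 + 9) = 265
D(7) = 6 x (265 + 44) = 1854
D(8) = 7 x (1854 + 265) = 14833
D(9) = 8 x (14833 + 1854) = 133496
D(10) = 9 x (133496 + 14833) = 1334961
D(11) = 10 x (1334961 + 133496) = 14684570
D(12) = 11 x (14684570 + 1334961) = 176214841
D(13) = 12 x (D(12) + D(11)) = 12 x (176214841 + 14684570)

Final answer: D(13) = 2290792932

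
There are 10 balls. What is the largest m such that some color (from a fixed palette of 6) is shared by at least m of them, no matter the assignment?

There are 6 possible values for color (from a fixed palette of 6). With 10 balls and 6 categories, by pigeonhole: ceiling(10/6).

Final answer: 2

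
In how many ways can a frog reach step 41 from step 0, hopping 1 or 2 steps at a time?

Condition on the final move: it is a 1-step (f(n-1) ways to get there) or a 2-step (f(n-2) ways), so f(n) = f(n-1) + f(n-2), with f(1)=1, f(2)=2.
Building up term by term: f(1)=1, f(2)=2, f(3)=3, f(4)=5, f(5)=8, f(6)=13, f(7)=21, f(8)=34, f(9)=55, f(10)=89, f(11)=144, f(12)=233, f(13)=377, f(14)=610, f(15)=987, f(16)=1597, f(17)=2584, f(18)=4181, f(19)=6765, f(20)=10946, f(21)=17711, f(22)=28657, f(23)=46368, f(24)=75025, f(25)=121393, f(26)=196418, f(27)=317811, f(28)=514229, f(29)=832040, f(30)=1346269, f(31)=2178309, f(32)=3524578, f(33)=5702887, f(34)=9227465, f(35)=14930352, f(36)=24157817, f(37)=39088169, f(38)=63245986, f(39)=102334155, f(40)=165580141, f(41)=267914296.

Final answer: 267914296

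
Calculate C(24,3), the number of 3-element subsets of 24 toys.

C(24,3) = 24!/(3! x 21!).

Final answer: \binom{24}{3} = 2024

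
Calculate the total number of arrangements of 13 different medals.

The number of ways to arrange 13 distinct objects is 13!.

Final answer: 13! = 6227020800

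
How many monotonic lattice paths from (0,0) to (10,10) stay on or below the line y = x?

Total monotonic paths to (10,10): C(20,10) = 184756.
Paths that cross above y=x (reflection bijection): C(20,11) = 167960.
Valid Dyck paths: 184756 - 167960.
(Check: C(20,10) - C(20,11) = C(20,10)/11, the Catalan number C_{10}.)

Final answer: C_{10} = 16796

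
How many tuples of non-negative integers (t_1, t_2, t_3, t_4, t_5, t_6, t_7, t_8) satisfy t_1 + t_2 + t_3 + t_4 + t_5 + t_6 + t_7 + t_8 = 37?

Stars and bars with 37 stars and 7 bars:
C(37+8-1, 8-1) = C(44,7).

Final answer: C(44,7) = 38320568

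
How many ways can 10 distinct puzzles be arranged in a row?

The number of ways to arrange 10 distinct objects is 10!.

Final answer: 10! = 3628800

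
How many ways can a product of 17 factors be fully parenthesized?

The structures are counted by the Catalan number C_n. Here n = 17 - 1 = 16.
C_n = C(2n,n) - C(2n,n+1), so C_{16} = C(32,16) - C(32,17) = 601080390 - 565722720.

Final answer: C_{16} = 35357670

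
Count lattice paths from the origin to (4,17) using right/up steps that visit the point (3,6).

Paths (0,0)->(3,6): C(9,6) = 84.
Paths (3,6)->(4,17): C(12,11) = 12.
By multiplication principle: 84 x 12.

Final answer: 1008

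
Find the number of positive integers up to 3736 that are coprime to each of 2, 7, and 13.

|div by 2|=1868, |div by 7|=533, |div by 13|=287.
|div by 2&7|=266, |div by 2&13|=143, |div by 7&13|=41, |div by all|=20.
By inclusion-exclusion, divisible by at least one: 1868+533+287-266-143-41+20 = 2258.
Not divisible by any: 3736 - 2258.

Final answer: 1478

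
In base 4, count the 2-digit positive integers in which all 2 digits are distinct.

The leading digit has 3 choices (anything but zero); the next has 3 (anything but the first), then 2, and so on, one fewer each time.
Total: 3 x 3.

Final answer: 9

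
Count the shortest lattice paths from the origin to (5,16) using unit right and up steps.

Each path has 5 right steps and 16 up steps in some order (21 steps total).
Choose which 16 of the 21 steps are up: C(21,16).

Final answer: C(21,16) = 20349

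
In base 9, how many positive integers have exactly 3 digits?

Leading digit: 8 options (nonzero). Other 2 digit(s): 9 options each.
Total: 8 x 9^2.

Final answer: 648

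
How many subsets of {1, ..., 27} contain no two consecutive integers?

Condition on whether n belongs to the subset: if not, any valid subset of {1, ..., n-1} works (a(n-1)); if so, n-1 is excluded and the rest is a valid subset of {1, ..., n-2} (a(n-2)). Hence a(n) = a(n-1) + a(n-2), a(1)=2, a(2)=3.
Computing successive values: a(1)=2, a(2)=3, a(3)=5, a(4)=8, a(5)=13, a(6)=21, a(7)=34, a(8)=55, a(9)=89, a(10)=144, a(11)=233, a(12)=377, a(13)=610, a(14)=987, a(15)=1597, a(16)=2584, a(17)=4181, a(18)=6765, a(19)=10946, a(20)=17711, a(21)=28657, a(22)=46368, a(23)=75025, a(24)=121393, a(25)=196418, a(26)=317811, a(27)=514229.

Final answer: 514229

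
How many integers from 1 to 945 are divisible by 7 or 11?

Multiples of 7: 135. Multiples of 11: 85. Of both (lcm=77): 12.
By inclusion-exclusion: 135 + 85 - 12.

Final answer: 208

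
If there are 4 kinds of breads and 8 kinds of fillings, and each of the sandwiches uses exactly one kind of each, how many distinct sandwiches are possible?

By the multiplication principle: 4 x 8.

Final answer: 32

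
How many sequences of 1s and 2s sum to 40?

Let f(n) be the number of climbs. Removing the last move (1 or 2 steps) gives f(n) = f(n-1) + f(n-2); base cases f(1)=1, f(2)=2.
Iterating the recurrence: f(1)=1, f(2)=2, f(3)=3, f(4)=5, f(5)=8, f(6)=13, f(7)=21, f(8)=34, f(9)=55, f(10)=89, f(11)=144, f(12)=233, f(13)=377, f(14)=610, f(15)=987, f(16)=1597, f(17)=2584, f(18)=4181, f(19)=6765, f(20)=10946, f(21)=17711, f(22)=28657, f(23)=46368, f(24)=75025, f(25)=121393, f(26)=196418, f(27)=317811, f(28)=514229, f(29)=832040, f(30)=1346269, f(31)=2178309, f(32)=3524578, f(33)=5702887, f(34)=9227465, f(35)=14930352, f(36)=24157817, f(37)=39088169, f(38)=63245986, f(39)=102334155, f(40)=165580141.

Final answer: 165580141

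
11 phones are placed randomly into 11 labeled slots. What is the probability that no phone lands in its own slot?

Derangements satisfy D(n) = (n-1)(D(n-1) + D(n-2)), starting from D(0)=1, D(1)=0.
Building up: D(2)=1, D(3)=2, D(4)=9, D(5)=44, D(6)=265, D(7)=1854, D(8)=14833, D(9)=133496, D(10)=1334961, D(11)=14684570.
Total arrangements: 11! = 39916800.
Probability = D(11)/11! = 1468457/3991680.

Final answer: D(11)/11! = 14684570/39916800 = 0.367879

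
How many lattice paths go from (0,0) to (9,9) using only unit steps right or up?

Each path has 9 right steps and 9 up steps in some order (18 steps total).
Choose which 9 of the 18 steps are up: C(18,9).

Final answer: C(18,9) = 48620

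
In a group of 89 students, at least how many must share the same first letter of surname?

There are 26 possible values for first letter of surname. With 89 students and 26 categories, by pigeonhole: ceiling(89/26).

Final answer: 4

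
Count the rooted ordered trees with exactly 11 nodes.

This is counted by the nth Catalan number C_n. Here n = 11 - 1 = 10.
C_n = C(2n,n)/(n+1), so C_{10} = C(20,10)/11 = 184756/11.

Final answer: C_{10} = 16796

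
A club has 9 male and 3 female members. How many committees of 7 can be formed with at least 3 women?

Sum over valid woman counts:
C(3,3)C(9,4).

Final answer: 126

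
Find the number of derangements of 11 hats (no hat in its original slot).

Use the recurrence D(n) = (n-1)(D(n-1) + D(n-2)) with D(0)=1, D(1)=0.
D(2) = 1 x (0 + 1) = 1
D(3) = 2 x (1 + 0) = 2
D(4) = 3 x (2 + 1) = 9
D(5) = 4 x (9 + 2) = 44
D(6) = 5 x (44 + 9) = 265
D(7) = 6 x (265 + 44) = 1854
D(8) = 7 x (1854 + 265) = 14833
D(9) = 8 x (14833 + 1854) = 133496
D(10) = 9 x (133496 + 14833) = 1334961
D(11) = 10 x (D(10) + D(9)) = 10 x (1334961 + 133496)

Final answer: D(11) = 14684570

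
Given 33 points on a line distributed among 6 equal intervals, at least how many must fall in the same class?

By pigeonhole with 33 objects and 6 categories: ceiling(33/6).

Final answer: 6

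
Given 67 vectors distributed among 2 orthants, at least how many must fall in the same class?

By pigeonhole with 67 objects and 2 categories: ceiling(67/2).

Final answer: 34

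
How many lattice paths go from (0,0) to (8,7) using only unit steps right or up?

Each path has 8 right steps and 7 up steps in some order (15 steps total).
Choose which 7 of the 15 steps are up: C(15,7).

Final answer: C(15,7) = 6435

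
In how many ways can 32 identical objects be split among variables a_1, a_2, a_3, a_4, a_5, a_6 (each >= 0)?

Stars and bars with 32 stars and 5 bars:
C(32+6-1, 6-1) = C(37,5).

Final answer: C(37,5) = 435897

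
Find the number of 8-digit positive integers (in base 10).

The leading digit cannot be 0 (9 options); the other 7 digits can be anything (10 options each).
Total: 9 x 10^7.

Final answer: 90000000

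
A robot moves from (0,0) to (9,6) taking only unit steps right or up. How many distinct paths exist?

Each path has 9 right steps and 6 up steps in some order (15 steps total).
Choose which 6 of the 15 steps are up: C(15,6).

Final answer: C(15,6) = 5005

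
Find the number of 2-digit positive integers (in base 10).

The leading digit cannot be 0 (9 options); the other 1 digit can be anything (10 options each).
Total: 9 x 10^1.

Final answer: 90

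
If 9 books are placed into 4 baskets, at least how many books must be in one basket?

By the pigeonhole principle: ceiling(9/4).

Final answer: 3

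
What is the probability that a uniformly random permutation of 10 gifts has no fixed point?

D(n) = (n-1)(D(n-1) + D(n-2)), D(0)=1, D(1)=0.
Building up: D(2)=1, D(3)=2, D(4)=9, D(5)=44, D(6)=265, D(7)=1854, D(8)=14833, D(9)=133496, D(10)=1334961.
Total arrangements: 10! = 3628800.
Probability = D(10)/10! = 16481/44800.

Final answer: D(10)/10! = 1334961/3628800 = 0.367879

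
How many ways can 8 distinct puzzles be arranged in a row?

The number of ways to arrange 8 distinct objects is 8!.

Final answer: 8! = 40320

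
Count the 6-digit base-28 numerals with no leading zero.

In base 28, the leading digit has 27 choices (1..27); each of the remaining 5 digits has 28 choices.
Total: 27 x 28^5.

Final answer: 464679936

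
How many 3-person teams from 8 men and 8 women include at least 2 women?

Sum over valid woman counts:
C(8,2)C(8,1) = 224
C(8,3)C(8,0) = 56
Total: 224 + 56.

Final answer: 280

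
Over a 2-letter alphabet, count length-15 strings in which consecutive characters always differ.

First character: 2 choices. Each subsequent: 1 choices (must differ from the previous one).
Total: 2 x 1^14.

Final answer: 2 x 1^{14} = 2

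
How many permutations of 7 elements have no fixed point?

Use the recurrence D(n) = (n-1)(D(n-1) + D(n-2)) with D(0)=1, D(1)=0.
D(2) = 1 x (0 + 1) = 1
D(3) = 2 x (1 + 0) = 2
D(4) = 3 x (2 + 1) = 9
D(5) = 4 x (9 + 2) = 44
D(6) = 5 x (44 + 9) = 265
D(7) = 6 x (D(6) + D(5)) = 6 x (265 + 44)

Final answer: D(7) = 1854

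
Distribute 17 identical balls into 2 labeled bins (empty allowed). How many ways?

Stars and bars: C(n+k-1, k-1) = C(18,1).

Final answer: C(18,1) = 18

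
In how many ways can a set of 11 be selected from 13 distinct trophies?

C(13,11) = 13!/(11! x 2!).

Final answer: \binom{13}{11} = 78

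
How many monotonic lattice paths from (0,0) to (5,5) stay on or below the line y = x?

Total monotonic paths to (5,5): C(10,5) = 252.
Reflecting each bad path at its first crossing gives a bijection with paths to (4,6): C(10,6) = 210.
Valid Dyck paths: 252 - 210.
(These counts are the Catalan numbers.)

Final answer: C_{5} = 42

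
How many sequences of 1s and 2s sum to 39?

Let f(n) count the ways. The last step is size 1 or 2, so f(n) = f(n-1) + f(n-2) with f(1)=1, f(2)=2.
Computing successive values: f(1)=1, f(2)=2, f(3)=3, f(4)=5, f(5)=8, f(6)=13, f(7)=21, f(8)=34, f(9)=55, f(10)=89, f(11)=144, f(12)=233, f(13)=377, f(14)=610, f(15)=987, f(16)=1597, f(17)=2584, f(18)=4181, f(19)=6765, f(20)=10946, f(21)=17711, f(22)=28657, f(23)=46368, f(24)=75025, f(25)=121393, f(26)=196418, f(27)=317811, f(28)=514229, f(29)=832040, f(30)=1346269, f(31)=2178309, f(32)=3524578, f(33)=5702887, f(34)=9227465, f(35)=14930352, f(36)=24157817, f(37)=39088169, f(38)=63245986, f(39)=102334155.

Final answer: 102334155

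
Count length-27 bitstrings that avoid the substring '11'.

Let a(n) count valid strings. If the last bit is 0 the prefix is any valid string of length n-1; if it is 1 the string must end in 01 with a valid prefix of length n-2. So a(n) = a(n-1) + a(n-2), a(1)=2, a(2)=3.
Building up term by term: a(1)=2, a(2)=3, a(3)=5, a(4)=8, a(5)=13, a(6)=21, a(7)=34, a(8)=55, a(9)=89, a(10)=144, a(11)=233, a(12)=377, a(13)=610, a(14)=987, a(15)=1597, a(16)=2584, a(17)=4181, a(18)=6765, a(19)=10946, a(20)=17711, a(21)=28657, a(22)=46368, a(23)=75025, a(24)=121393, a(25)=196418, a(26)=317811, a(27)=514229.

Final answer: 514229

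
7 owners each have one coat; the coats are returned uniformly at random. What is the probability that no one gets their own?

Derangements satisfy D(n) = (n-1)(D(n-1) + D(n-2)), starting from D(0)=1, D(1)=0.
Building up: D(2)=1, D(3)=2, D(4)=9, D(5)=44, D(6)=265, D(7)=1854.
Total arrangements: 7! = 5040.
Probability = D(7)/7! = 103/280.

Final answer: D(7)/7! = 1854/5040 = 0.367857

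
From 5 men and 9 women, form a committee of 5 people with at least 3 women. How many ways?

Sum over valid woman counts:
C(9,3)C(5,2) = 840
C(9,4)C(5,1) = 630
C(9,5)C(5,0) = 126
Total: 840 + 630 + 126.

Final answer: 1596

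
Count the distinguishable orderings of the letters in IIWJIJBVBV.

Letters (B:2, I:3, J:2, V:2, W:1). Total letters: 10.
Permutations = 10!/(3! x 2! x 2! x 2!).

Final answer: 75600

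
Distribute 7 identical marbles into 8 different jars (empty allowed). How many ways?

Stars and bars: C(n+k-1, k-1) = C(14,7).

Final answer: C(14,7) = 3432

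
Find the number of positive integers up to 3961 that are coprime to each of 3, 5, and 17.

|div by 3|=1320, |div by 5|=792, |div by 17|=233.
|div by 3&5|=264, |div by 3&17|=77, |div by 5&17|=46, |div by all|=15.
By inclusion-exclusion, divisible by at least one: 1320+792+233-264-77-46+15 = 1973.
Not divisible by any: 3961 - 1973.

Final answer: 1988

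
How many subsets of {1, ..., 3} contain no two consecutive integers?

Let a(n) count such subsets of {1, ..., n}. Either n is excluded (a(n-1) ways) or n is included, forcing n-1 out (a(n-2) ways), so a(n) = a(n-1) + a(n-2) with a(1)=2, a(2)=3.
Computing successive values: a(1)=2, a(2)=3, a(3)=5.

Final answer: 5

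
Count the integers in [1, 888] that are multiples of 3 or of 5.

Multiples of 3: 296. Multiples of 5: 177. Of both (lcm=15): 59.
By inclusion-exclusion: 296 + 177 - 59.

Final answer: 414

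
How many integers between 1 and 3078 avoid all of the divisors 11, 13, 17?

|div by 11|=279, |div by 13|=236, |div by 17|=181.
|div by 11&13|=21, |div by 11&17|=16, |div by 13&17|=13, |div by all|=1.
By inclusion-exclusion, divisible by at least one: 279+236+181-21-16-13+1 = 647.
Not divisible by any: 3078 - 647.

Final answer: 2431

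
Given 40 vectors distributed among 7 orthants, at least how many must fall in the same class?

By pigeonhole with 40 objects and 7 categories: ceiling(40/7).

Final answer: 6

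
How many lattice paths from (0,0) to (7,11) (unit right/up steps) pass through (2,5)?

Paths (0,0)->(2,5): C(7,5) = 21.
Paths (2,5)->(7,11): C(11,6) = 462.
By multiplication principle: 21 x 462.

Final answer: 9702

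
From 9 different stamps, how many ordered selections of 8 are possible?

P(9,8) = 9!/(9-8)! = 9!/1!.

Final answer: P(9,8) = 362880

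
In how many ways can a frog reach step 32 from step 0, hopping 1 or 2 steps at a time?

Let f(n) count the ways. The last step is size 1 or 2, so f(n) = f(n-1) + f(n-2) with f(1)=1, f(2)=2.
Building up term by term: f(1)=1, f(2)=2, f(3)=3, f(4)=5, f(5)=8, f(6)=13, f(7)=21, f(8)=34, f(9)=55, f(10)=89, f(11)=144, f(12)=233, f(13)=377, f(14)=610, f(15)=987, f(16)=1597, f(17)=2584, f(18)=4181, f(19)=6765, f(20)=10946, f(21)=17711, f(22)=28657, f(23)=46368, f(24)=75025, f(25)=121393, f(26)=196418, f(27)=317811, f(28)=514229, f(29)=832040, f(30)=1346269, f(31)=2178309, f(32)=3524578.

Final answer: 3524578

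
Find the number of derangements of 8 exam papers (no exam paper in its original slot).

D(n) = (n-1)(D(n-1) + D(n-2)), D(0)=1, D(1)=0.
D(2) = 1 x (0 + 1) = 1
D(3) = 2 x (1 + 0) = 2
D(4) = 3 x (2 + 1) = 9
D(5) = 4 x (9 + 2) = 44
D(6) = 5 x (44 + 9) = 265
D(7) = 6 x (265 + 44) = 1854
D(8) = 7 x (D(7) + D(6)) = 7 x (1854 + 265)

Final answer: D(8) = 14833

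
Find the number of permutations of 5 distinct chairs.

The number of ways to arrange 5 distinct objects is 5!.

Final answer: 5! = 120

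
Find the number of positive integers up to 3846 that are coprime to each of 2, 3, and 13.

|div by 2|=1923, |div by 3|=1282, |div by 13|=295.
|div by 2&3|=641, |div by 2&13|=147, |div by 3&13|=98, |div by all|=49.
By inclusion-exclusion, divisible by at least one: 1923+1282+295-641-147-98+49 = 2663.
Not divisible by any: 3846 - 2663.

Final answer: 1183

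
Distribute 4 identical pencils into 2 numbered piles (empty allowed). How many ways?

Stars and bars: C(n+k-1, k-1) = C(5,1).

Final answer: C(5,1) = 5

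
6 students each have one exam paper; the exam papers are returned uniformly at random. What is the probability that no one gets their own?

D(n) = (n-1)(D(n-1) + D(n-2)), D(0)=1, D(1)=0.
Building up: D(2)=1, D(3)=2, D(4)=9, D(5)=44, D(6)=265.
Total arrangements: 6! = 720.
Probability = D(6)/6! = 53/144.

Final answer: D(6)/6! = 265/720 = 0.368056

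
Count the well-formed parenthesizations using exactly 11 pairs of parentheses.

The structures are counted by the Catalan number C_n. Here n = 11 (pairs).
C_n = C(2n,n) - C(2n,n+1), so C_{11} = C(22,11) - C(22,12) = 705432 - 646646.

Final answer: C_{11} = 58786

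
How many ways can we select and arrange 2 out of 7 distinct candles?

P(7,2) = 7!/(7-2)! = 7!/5!.

Final answer: P(7,2) = 42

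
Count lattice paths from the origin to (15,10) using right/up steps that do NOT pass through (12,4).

Total paths to (15,10): C(25,10) = 3268760.
Paths through (12,4): C(16,4) x C(9,6) = 152880.
Avoiding (12,4): 3268760 - 152880.

Final answer: 3115880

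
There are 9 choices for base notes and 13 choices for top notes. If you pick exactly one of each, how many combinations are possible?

By the multiplication principle: 9 x 13.

Final answer: 117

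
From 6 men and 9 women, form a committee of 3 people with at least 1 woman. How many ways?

Sum over valid woman counts:
C(9,1)C(6,2) = 135
C(9,2)C(6,1) = 216
C(9,3)C(6,0) = 84
Total: 135 + 216 + 84.

Final answer: 435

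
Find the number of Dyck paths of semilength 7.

Total monotonic paths to (7,7): C(14,7) = 3432.
A path is bad iff it touches y = x + 1; reflecting its initial segment maps bad paths bijectively onto all paths to (6,8), of which there are C(14,8) = 3003.
Valid Dyck paths: 3432 - 3003.
(These counts are the Catalan numbers.)

Final answer: C_{7} = 429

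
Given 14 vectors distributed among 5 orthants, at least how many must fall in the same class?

By pigeonhole with 14 objects and 5 categories: ceiling(14/5).

Final answer: 3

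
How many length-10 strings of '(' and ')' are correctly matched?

This is a standard Catalan-number count: the answer is C_n. Here n = 5 (pairs).
C_n = C(2n,n) - C(2n,n+1), so C_{5} = C(10,5) - C(10,6) = 252 - 210.

Final answer: C_{5} = 42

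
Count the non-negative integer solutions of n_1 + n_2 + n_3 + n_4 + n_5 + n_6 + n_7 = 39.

Stars and bars with 39 stars and 6 bars:
C(39+7-1, 7-1) = C(45,6).

Final answer: C(45,6) = 8145060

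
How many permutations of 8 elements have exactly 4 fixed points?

Choose which 4 elements are fixed: C(8,4) = 70.
Derange the remaining 4 using D(j) = (j-1)(D(j-1) + D(j-2)), D(0)=1, D(1)=0: D(2)=1, D(3)=2, D(4)=9.
Total: 70 x 9.

Final answer: C(8,4) D(4) = 630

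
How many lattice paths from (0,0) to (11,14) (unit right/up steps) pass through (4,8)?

Paths (0,0)->(4,8): C(12,8) = 495.
Paths (4,8)->(11,14): C(13,6) = 1716.
By multiplication principle: 495 x 1716.

Final answer: 849420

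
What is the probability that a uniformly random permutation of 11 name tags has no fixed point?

Use the recurrence D(n) = (n-1)(D(n-1) + D(n-2)) with D(0)=1, D(1)=0.
Building up: D(2)=1, D(3)=2, D(4)=9, D(5)=44, D(6)=265, D(7)=1854, D(8)=14833, D(9)=133496, D(10)=1334961, D(11)=14684570.
Total arrangements: 11! = 39916800.
Probability = D(11)/11! = 1468457/3991680.

Final answer: D(11)/11! = 14684570/39916800 = 0.367879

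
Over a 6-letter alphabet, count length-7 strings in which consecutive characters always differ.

First character: 6 choices. Each subsequent: 5 choices (must differ from the previous one).
Total: 6 x 5^6.

Final answer: 6 x 5^{6} = 93750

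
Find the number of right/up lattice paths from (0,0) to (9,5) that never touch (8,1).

Total paths to (9,5): C(14,5) = 2002.
Paths through (8,1): C(9,1) x C(5,4) = 45.
Avoiding (8,1): 2002 - 45.

Final answer: 1957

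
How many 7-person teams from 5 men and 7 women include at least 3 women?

Sum over valid woman counts:
C(7,3)C(5,4) = 175
C(7,4)C(5,3) = 350
C(7,5)C(5,2) = 210
C(7,6)C(5,1) = 35
C(7,7)C(5,0) = 1
Total: 175 + 350 + 210 + 35 + 1.

Final answer: 771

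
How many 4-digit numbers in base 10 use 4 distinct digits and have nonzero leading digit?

First digit: 9 (nonzero). Second: 9 (not first). Third: 8, etc.
Total: 9 x 9 x 8 x 7.

Final answer: 4536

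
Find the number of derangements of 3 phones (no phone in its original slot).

Derangements satisfy D(n) = (n-1)(D(n-1) + D(n-2)), starting from D(0)=1, D(1)=0.
D(2) = 1 x (0 + 1) = 1
D(3) = 2 x (D(2) + D(1)) = 2 x (1 + 0)

Final answer: D(3) = 2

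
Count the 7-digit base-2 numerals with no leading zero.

In base 2, the leading digit has 1 choices (1..1); each of the remaining 6 digits has 2 choices.
Total: 1 x 2^6.

Final answer: 64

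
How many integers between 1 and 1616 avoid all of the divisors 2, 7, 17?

|div by 2|=808, |div by 7|=230, |div by 17|=95.
|div by 2&7|=115, |div by 2&17|=47, |div by 7&17|=13, |div by all|=6.
By inclusion-exclusion, divisible by at least one: 808+230+95-115-47-13+6 = 964.
Not divisible by any: 1616 - 964.

Final answer: 652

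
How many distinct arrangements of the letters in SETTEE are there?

Letters (E:3, S:1, T:2). Total letters: 6.
Permutations = 6!/(3! x 2!).

Final answer: 60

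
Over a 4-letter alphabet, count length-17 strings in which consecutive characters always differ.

Let g(n) count such strings. g(1) = 4, and each valid string of length n-1 extends in 3 ways (any symbol but the last), so g(n) = 3 g(n-1).
Total: g(17) = 4 x 3^16.

Final answer: 4 x 3^{16} = 172186884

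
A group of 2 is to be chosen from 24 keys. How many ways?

C(24,2) = 24!/(2! x (24-2)!).

Final answer: C(24,2) = 276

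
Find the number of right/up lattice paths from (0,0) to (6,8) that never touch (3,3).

Total paths to (6,8): C(14,8) = 3003.
Paths through (3,3): C(6,3) x C(8,5) = 1120.
Avoiding (3,3): 3003 - 1120.

Final answer: 1883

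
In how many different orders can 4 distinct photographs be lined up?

The number of ways to arrange 4 distinct objects is 4!.

Final answer: 4! = 24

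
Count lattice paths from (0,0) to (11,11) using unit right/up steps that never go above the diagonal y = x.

Total monotonic paths to (11,11): C(22,11) = 705432.
A path is bad iff it touches y = x + 1; reflecting its initial segment maps bad paths bijectively onto all paths to (10,12), of which there are C(22,12) = 646646.
Valid Dyck paths: 705432 - 646646.
(This is the Catalan number C_{11}.)

Final answer: C_{11} = 58786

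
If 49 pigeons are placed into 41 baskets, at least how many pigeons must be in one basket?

By the pigeonhole principle: ceiling(49/41).

Final answer: 2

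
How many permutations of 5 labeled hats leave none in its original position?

Derangements satisfy D(n) = (n-1)(D(n-1) + D(n-2)), starting from D(0)=1, D(1)=0.
D(2) = 1 x (0 + 1) = 1
D(3) = 2 x (1 + 0) = 2
D(4) = 3 x (2 + 1) = 9
D(5) = 4 x (D(4) + D(3)) = 4 x (9 + 2)

Final answer: D(5) = 44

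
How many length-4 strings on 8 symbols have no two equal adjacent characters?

Let g(n) count such strings. g(1) = 8, and each valid string of length n-1 extends in 7 ways (any symbol but the last), so g(n) = 7 g(n-1).
Total: g(4) = 8 x 7^3.

Final answer: 8 x 7^{3} = 2744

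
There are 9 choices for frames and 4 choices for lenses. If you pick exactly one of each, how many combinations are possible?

By the multiplication principle: 9 x 4.

Final answer: 36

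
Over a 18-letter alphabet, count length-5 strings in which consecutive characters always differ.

First character: 18 choices. Each subsequent: 17 choices (must differ from the previous one).
Total: 18 x 17^4.

Final answer: 18 x 17^{4} = 1503378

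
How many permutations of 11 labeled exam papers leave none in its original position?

D(n) = (n-1)(D(n-1) + D(n-2)), D(0)=1, D(1)=0.
D(2) = 1 x (0 + 1) = 1
D(3) = 2 x (1 + 0) = 2
D(4) = 3 x (2 + 1) = 9
D(5) = 4 x (9 + 2) = 44
D(6) = 5 x (44 + 9) = 265
D(7) = 6 x (265 + 44) = 1854
D(8) = 7 x (1854 + 265) = 14833
D(9) = 8 x (14833 + 1854) = 133496
D(10) = 9 x (133496 + 14833) = 1334961
D(11) = 10 x (D(10) + D(9)) = 10 x (1334961 + 133496)

Final answer: D(11) = 14684570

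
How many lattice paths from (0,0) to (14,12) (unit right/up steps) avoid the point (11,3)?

Total paths to (14,12): C(26,12) = 9657700.
Paths through (11,3): C(14,3) x C(12,9) = 80080.
Avoiding (11,3): 9657700 - 80080.

Final answer: 9577620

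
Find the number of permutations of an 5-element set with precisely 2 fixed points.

Choose which 2 elements are fixed: C(5,2) = 10.
Derange the remaining 3 using D(j) = (j-1)(D(j-1) + D(j-2)), D(0)=1, D(1)=0: D(2)=1, D(3)=2.
Total: 10 x 2.

Final answer: C(5,2) D(3) = 20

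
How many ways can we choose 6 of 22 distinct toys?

C(22,6) = 22!/(6! x (22-6)!).

Final answer: C(22,6) = 74613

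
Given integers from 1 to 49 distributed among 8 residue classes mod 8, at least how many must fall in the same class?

By pigeonhole with 49 objects and 8 categories: ceiling(49/8).

Final answer: 7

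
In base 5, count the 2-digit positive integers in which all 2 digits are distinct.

The leading digit has 4 choices (anything but zero); the next has 4 (anything but the first), then 3, and so on, one fewer each time.
Total: 4 x 4.

Final answer: 16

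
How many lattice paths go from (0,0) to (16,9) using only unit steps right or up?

Each path has 16 right steps and 9 up steps in some order (25 steps total).
Choose which 9 of the 25 steps are up: C(25,9).

Final answer: C(25,9) = 2042975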